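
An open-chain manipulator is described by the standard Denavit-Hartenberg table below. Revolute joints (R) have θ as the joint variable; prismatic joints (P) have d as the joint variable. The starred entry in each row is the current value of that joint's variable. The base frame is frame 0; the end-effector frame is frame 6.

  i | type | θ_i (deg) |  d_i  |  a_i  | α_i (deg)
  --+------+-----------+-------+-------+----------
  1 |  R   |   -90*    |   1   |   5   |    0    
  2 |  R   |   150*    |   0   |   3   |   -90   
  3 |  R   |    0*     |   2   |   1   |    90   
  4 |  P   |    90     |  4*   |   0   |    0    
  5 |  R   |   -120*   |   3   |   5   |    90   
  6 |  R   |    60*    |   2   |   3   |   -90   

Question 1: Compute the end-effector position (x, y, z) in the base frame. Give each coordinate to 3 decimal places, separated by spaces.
after link 1: o_1 = (0.0000, -5.0000, 1.0000)
after link 2: o_2 = (1.5000, -2.4019, 1.0000)
after link 3: o_3 = (0.2679, -0.5359, 1.0000)
after link 4: o_4 = (0.2679, -0.5359, 5.0000)
after link 5: o_5 = (4.5981, 1.9641, 8.0000)
after link 6: o_6 = (6.8971, 0.9821, 10.5981)

6.897 0.982 10.598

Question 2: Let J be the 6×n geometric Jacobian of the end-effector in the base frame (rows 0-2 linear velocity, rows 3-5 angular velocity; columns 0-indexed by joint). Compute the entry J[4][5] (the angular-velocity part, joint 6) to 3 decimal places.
axis z_5 = (0.5000,-0.8660,0.0000); lever o_n−o_5 = (2.2990,-0.9821,2.5981)
cross product → J_v[:, 5] = (-2.2500,-1.2990,1.5000)
J_ω[:, 5] = z_5
entry J[4][5] = -0.8660

-0.866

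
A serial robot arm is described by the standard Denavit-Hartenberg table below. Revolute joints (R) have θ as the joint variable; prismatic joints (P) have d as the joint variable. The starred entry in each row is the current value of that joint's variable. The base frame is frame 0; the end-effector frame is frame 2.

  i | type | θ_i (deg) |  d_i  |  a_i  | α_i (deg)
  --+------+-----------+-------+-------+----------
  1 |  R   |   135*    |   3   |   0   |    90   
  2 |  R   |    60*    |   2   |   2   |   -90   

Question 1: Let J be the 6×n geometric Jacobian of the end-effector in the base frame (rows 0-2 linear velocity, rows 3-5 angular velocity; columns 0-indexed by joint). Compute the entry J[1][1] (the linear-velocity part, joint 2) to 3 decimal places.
axis z_1 = (0.7071,0.7071,0.0000); lever o_n−o_1 = (0.7071,2.1213,1.7321)
cross product → J_v[:, 1] = (1.2247,-1.2247,1.0000)
J_ω[:, 1] = z_1
entry J[1][1] = -1.2247

-1.225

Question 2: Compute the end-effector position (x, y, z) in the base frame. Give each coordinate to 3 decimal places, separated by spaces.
after link 1: o_1 = (0.0000, 0.0000, 3.0000)
after link 2: o_2 = (0.7071, 2.1213, 4.7321)

0.707 2.121 4.732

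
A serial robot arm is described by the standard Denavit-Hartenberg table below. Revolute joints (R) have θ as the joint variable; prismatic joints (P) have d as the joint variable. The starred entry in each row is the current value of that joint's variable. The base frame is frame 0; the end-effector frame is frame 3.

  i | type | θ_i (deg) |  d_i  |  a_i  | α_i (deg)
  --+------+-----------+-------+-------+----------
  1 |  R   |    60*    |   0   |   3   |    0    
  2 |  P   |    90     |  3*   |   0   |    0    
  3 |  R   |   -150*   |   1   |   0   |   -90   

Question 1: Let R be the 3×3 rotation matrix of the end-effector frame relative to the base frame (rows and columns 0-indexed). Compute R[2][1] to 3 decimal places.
-1.000

End-effector y-axis (col 1 of R) = (0.0000,0.0000,-1.0000)
R[2][1] = -1.0000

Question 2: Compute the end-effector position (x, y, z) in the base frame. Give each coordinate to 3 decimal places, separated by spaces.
after link 1: o_1 = (1.5000, 2.5981, 0.0000)
after link 2: o_2 = (1.5000, 2.5981, 3.0000)
after link 3: o_3 = (1.5000, 2.5981, 4.0000)

1.500 2.598 4.000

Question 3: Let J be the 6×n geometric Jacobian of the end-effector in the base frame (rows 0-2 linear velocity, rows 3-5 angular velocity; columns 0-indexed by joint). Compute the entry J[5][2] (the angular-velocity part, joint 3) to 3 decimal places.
axis z_2 = (0.0000,0.0000,1.0000); lever o_n−o_2 = (0.0000,0.0000,1.0000)
cross product → J_v[:, 2] = (0.0000,0.0000,0.0000)
J_ω[:, 2] = z_2
entry J[5][2] = 1.0000

1.000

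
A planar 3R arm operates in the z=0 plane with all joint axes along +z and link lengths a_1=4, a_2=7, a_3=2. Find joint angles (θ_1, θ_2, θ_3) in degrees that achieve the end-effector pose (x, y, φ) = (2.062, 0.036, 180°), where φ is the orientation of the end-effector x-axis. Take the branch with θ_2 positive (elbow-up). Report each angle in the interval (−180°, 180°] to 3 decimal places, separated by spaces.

wrist centre = target − a_3·(cos φ, sin φ) = (4.0620, 0.0360)
cos θ_2 = (16.5011−4²−7²)/(2·4·7) = -0.8661; θ_2 = 150.0029° (elbow-up)
β = atan2(0.0360,4.0620) = 0.5078°; ψ = atan2(3.4997,-2.0624) = 120.5107°
θ_1 = β − ψ = -120.0030°
θ_3 = φ − θ_1 − θ_2 = 150.0000° (wrapped to (-180°,180°])

-120.003 150.003 150.000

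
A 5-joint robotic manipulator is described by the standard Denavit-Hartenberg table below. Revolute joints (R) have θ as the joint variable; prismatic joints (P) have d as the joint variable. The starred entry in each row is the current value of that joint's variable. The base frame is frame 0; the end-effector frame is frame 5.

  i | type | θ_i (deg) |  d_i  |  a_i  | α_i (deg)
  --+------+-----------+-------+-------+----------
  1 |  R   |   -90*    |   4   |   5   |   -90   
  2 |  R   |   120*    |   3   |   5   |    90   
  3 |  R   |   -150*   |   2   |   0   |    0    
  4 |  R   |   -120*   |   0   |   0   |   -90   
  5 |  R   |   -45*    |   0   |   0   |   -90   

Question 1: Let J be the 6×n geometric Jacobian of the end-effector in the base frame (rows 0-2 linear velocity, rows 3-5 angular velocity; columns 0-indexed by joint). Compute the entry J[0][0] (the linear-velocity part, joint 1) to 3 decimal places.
axis z_0 = ẑ; lever o_n−o_0 = (3.0000,-4.2321,-1.3301)
cross product → J_v[:, 0] = (4.2321,3.0000,-0.0000)
J_ω[:, 0] = z_0
entry J[0][0] = 4.2321

4.232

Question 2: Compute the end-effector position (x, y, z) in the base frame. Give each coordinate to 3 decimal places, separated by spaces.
after link 1: o_1 = (0.0000, -5.0000, 4.0000)
after link 2: o_2 = (3.0000, -2.5000, -0.3301)
after link 3: o_3 = (3.0000, -4.2321, -1.3301)
after link 4: o_4 = (3.0000, -4.2321, -1.3301)
after link 5: o_5 = (3.0000, -4.2321, -1.3301)

3.000 -4.232 -1.330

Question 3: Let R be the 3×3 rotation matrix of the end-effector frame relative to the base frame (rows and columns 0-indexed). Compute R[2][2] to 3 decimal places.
End-effector z-axis (col 2 of R) = (0.7071,0.6124,0.3536)
R[2][2] = 0.3536

0.354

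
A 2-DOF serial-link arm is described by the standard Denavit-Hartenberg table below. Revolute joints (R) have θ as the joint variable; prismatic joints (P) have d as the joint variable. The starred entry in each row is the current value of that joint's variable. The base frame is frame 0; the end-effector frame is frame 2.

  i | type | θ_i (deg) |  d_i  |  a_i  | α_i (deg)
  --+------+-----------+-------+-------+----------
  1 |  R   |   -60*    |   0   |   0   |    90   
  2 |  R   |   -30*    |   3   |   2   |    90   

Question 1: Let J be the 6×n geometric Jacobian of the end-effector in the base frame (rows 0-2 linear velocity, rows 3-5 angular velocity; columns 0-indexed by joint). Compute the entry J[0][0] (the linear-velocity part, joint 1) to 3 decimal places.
axis z_0 = ẑ; lever o_n−o_0 = (-1.7321,-3.0000,-1.0000)
cross product → J_v[:, 0] = (3.0000,-1.7321,0.0000)
J_ω[:, 0] = z_0
entry J[0][0] = 3.0000

3.000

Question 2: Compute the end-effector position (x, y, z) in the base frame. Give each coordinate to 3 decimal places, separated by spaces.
-1.732 -3.000 -1.000

after link 1: o_1 = (0.0000, 0.0000, 0.0000)
after link 2: o_2 = (-1.7321, -3.0000, -1.0000)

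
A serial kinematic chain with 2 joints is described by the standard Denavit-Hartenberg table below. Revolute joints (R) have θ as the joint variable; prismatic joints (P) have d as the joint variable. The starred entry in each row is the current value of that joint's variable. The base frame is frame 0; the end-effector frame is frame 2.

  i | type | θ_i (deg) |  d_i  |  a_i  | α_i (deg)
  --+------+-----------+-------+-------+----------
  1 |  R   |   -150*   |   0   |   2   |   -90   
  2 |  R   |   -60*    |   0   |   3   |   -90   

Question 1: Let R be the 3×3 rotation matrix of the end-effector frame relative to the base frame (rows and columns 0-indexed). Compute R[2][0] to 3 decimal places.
0.866

End-effector x-axis (col 0 of R) = (-0.4330,-0.2500,0.8660)
R[2][0] = 0.8660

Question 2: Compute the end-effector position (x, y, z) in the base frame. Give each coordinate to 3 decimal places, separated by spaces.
after link 1: o_1 = (-1.7321, -1.0000, 0.0000)
after link 2: o_2 = (-3.0311, -1.7500, 2.5981)

-3.031 -1.750 2.598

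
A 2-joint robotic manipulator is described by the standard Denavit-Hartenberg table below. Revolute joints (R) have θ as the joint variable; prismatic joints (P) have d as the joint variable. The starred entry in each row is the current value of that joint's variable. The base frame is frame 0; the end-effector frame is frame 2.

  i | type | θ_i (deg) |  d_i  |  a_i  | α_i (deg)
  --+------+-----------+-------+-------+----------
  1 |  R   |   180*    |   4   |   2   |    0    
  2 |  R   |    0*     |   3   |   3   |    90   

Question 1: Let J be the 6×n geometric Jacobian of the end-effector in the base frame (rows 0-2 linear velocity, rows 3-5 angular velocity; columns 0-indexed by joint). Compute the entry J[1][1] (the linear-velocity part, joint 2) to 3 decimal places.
-3.000

axis z_1 = (0.0000,0.0000,1.0000); lever o_n−o_1 = (-3.0000,0.0000,3.0000)
cross product → J_v[:, 1] = (-0.0000,-3.0000,0.0000)
J_ω[:, 1] = z_1
entry J[1][1] = -3.0000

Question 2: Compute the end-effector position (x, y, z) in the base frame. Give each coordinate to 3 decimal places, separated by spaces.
-5.000 0.000 7.000

after link 1: o_1 = (-2.0000, 0.0000, 4.0000)
after link 2: o_2 = (-5.0000, 0.0000, 7.0000)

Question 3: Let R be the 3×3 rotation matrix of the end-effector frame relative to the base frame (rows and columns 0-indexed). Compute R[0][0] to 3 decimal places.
-1.000

End-effector x-axis (col 0 of R) = (-1.0000,0.0000,0.0000)
R[0][0] = -1.0000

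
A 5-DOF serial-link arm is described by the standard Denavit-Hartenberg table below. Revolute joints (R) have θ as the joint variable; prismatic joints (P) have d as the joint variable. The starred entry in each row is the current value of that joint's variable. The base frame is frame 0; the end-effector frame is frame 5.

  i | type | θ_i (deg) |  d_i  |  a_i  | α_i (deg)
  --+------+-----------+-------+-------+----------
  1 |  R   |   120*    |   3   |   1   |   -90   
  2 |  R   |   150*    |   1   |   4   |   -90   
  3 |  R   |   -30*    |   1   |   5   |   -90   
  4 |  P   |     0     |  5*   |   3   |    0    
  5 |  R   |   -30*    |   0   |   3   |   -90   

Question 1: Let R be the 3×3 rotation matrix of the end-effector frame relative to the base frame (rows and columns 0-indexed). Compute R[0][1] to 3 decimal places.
End-effector y-axis (col 1 of R) = (-0.9665,-0.0580,0.2500)
R[0][1] = -0.9665

-0.967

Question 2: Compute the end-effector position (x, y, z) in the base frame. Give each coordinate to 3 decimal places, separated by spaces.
after link 1: o_1 = (-0.5000, 0.8660, 3.0000)
after link 2: o_2 = (0.3660, -2.6340, 1.0000)
after link 3: o_3 = (0.3260, -7.5646, -0.2990)
after link 4: o_4 = (4.9845, -9.9731, -2.8481)
after link 5: o_5 = (5.2087, -12.9596, -2.6740)

5.209 -12.960 -2.674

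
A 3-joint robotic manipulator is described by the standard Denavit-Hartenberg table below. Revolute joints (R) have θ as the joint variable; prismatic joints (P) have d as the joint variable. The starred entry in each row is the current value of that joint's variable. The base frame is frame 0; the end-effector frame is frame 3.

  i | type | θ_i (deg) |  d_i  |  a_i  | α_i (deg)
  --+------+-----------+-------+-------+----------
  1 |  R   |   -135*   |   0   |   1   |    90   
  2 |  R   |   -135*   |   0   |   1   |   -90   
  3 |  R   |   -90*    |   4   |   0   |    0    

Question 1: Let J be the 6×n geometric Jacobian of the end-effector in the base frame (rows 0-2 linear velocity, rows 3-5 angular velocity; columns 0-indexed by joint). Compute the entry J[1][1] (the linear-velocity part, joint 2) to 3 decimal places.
-2.500

axis z_1 = (-0.7071,0.7071,0.0000); lever o_n−o_1 = (-1.5000,-1.5000,-3.5355)
cross product → J_v[:, 1] = (-2.5000,-2.5000,2.1213)
J_ω[:, 1] = z_1
entry J[1][1] = -2.5000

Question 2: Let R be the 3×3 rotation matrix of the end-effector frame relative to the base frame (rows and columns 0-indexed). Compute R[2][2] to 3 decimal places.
-0.707

End-effector z-axis (col 2 of R) = (-0.5000,-0.5000,-0.7071)
R[2][2] = -0.7071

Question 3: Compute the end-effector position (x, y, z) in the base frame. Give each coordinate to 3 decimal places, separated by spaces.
after link 1: o_1 = (-0.7071, -0.7071, 0.0000)
after link 2: o_2 = (-0.2071, -0.2071, -0.7071)
after link 3: o_3 = (-2.2071, -2.2071, -3.5355)

-2.207 -2.207 -3.536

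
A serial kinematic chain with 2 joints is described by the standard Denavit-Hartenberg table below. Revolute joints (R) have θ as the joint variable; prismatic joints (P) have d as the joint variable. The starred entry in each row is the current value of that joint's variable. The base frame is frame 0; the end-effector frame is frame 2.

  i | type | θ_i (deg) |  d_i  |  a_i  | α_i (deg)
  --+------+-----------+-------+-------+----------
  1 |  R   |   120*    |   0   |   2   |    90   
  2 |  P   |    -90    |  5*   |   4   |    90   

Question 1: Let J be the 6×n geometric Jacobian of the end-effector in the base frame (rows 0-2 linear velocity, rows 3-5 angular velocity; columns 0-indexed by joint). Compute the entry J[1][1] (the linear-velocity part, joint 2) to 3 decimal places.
0.500

prismatic axis z_1 = (0.8660,0.5000,0.0000)
J_v[:, 1] = z_1; J_ω[:, 1] = (0,0,0)
entry J[1][1] = 0.5000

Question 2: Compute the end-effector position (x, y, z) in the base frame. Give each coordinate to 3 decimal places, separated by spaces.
after link 1: o_1 = (-1.0000, 1.7321, 0.0000)
after link 2: o_2 = (3.3301, 4.2321, -4.0000)

3.330 4.232 -4.000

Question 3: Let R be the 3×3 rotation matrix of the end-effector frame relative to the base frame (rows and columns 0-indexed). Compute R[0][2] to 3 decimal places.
0.500

End-effector z-axis (col 2 of R) = (0.5000,-0.8660,-0.0000)
R[0][2] = 0.5000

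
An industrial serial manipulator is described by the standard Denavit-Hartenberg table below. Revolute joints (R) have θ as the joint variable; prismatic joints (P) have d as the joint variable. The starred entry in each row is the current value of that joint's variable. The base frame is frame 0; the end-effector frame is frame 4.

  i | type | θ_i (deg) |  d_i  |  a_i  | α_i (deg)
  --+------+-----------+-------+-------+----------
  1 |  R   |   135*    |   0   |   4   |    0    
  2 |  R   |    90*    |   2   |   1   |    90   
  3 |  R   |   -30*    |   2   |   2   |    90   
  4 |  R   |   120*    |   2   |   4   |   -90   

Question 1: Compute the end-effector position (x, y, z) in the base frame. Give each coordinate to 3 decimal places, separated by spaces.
after link 1: o_1 = (-2.8284, 2.8284, 0.0000)
after link 2: o_2 = (-3.5355, 2.1213, 2.0000)
after link 3: o_3 = (-6.1745, 2.3108, 1.0000)
after link 4: o_4 = (-6.6921, 6.6921, 0.2679)

-6.692 6.692 0.268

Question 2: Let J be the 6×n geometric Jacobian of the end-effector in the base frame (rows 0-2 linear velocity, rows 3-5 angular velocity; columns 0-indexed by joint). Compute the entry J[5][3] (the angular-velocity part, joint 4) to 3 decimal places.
axis z_3 = (0.3536,0.3536,-0.8660); lever o_n−o_3 = (-0.5176,4.3813,-0.7321)
cross product → J_v[:, 3] = (3.5355,0.7071,1.7321)
J_ω[:, 3] = z_3
entry J[5][3] = -0.8660

-0.866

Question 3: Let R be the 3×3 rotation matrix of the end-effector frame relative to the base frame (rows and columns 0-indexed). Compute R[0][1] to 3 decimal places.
End-effector y-axis (col 1 of R) = (-0.3536,-0.3536,0.8660)
R[0][1] = -0.3536

-0.354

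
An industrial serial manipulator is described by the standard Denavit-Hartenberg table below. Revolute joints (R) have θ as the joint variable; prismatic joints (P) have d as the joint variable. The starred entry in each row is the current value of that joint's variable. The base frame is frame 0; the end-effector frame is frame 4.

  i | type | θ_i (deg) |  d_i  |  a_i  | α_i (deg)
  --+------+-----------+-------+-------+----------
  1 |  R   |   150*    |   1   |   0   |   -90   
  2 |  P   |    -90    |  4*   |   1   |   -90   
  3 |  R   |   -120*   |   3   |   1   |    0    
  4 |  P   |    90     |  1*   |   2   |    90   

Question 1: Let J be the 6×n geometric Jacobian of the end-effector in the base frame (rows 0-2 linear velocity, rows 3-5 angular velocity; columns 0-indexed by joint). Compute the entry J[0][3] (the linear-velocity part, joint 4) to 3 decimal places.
prismatic axis z_3 = (-0.8660,0.5000,-0.0000)
J_v[:, 3] = z_3; J_ω[:, 3] = (0,0,0)
entry J[0][3] = -0.8660

-0.866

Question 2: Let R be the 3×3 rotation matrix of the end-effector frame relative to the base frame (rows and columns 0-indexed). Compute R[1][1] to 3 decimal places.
0.500

End-effector y-axis (col 1 of R) = (-0.8660,0.5000,-0.0000)
R[1][1] = 0.5000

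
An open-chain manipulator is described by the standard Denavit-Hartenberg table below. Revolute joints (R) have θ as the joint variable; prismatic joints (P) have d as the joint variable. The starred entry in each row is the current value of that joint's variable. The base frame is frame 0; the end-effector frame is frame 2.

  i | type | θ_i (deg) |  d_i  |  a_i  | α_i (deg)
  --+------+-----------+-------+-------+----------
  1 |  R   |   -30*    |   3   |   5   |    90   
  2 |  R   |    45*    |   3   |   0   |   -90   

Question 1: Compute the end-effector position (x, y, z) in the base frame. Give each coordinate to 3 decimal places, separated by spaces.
after link 1: o_1 = (4.3301, -2.5000, 3.0000)
after link 2: o_2 = (2.8301, -5.0981, 3.0000)

2.830 -5.098 3.000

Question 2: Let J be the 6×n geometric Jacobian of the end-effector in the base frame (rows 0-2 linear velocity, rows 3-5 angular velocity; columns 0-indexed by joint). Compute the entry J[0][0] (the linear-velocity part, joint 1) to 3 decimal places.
5.098

axis z_0 = ẑ; lever o_n−o_0 = (2.8301,-5.0981,3.0000)
cross product → J_v[:, 0] = (5.0981,2.8301,-0.0000)
J_ω[:, 0] = z_0
entry J[0][0] = 5.0981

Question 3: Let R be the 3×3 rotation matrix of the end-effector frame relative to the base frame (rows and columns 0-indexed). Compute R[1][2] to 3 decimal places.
0.354

End-effector z-axis (col 2 of R) = (-0.6124,0.3536,0.7071)
R[1][2] = 0.3536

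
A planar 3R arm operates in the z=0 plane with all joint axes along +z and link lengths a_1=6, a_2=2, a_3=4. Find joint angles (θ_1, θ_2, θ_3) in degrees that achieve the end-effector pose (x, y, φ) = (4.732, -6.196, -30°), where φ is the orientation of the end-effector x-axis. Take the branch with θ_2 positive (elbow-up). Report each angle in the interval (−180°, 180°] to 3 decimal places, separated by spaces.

-86.371 150.007 -93.635

wrist centre = target − a_3·(cos φ, sin φ) = (1.2679, -4.1960)
cos θ_2 = (19.2140−6²−2²)/(2·6·2) = -0.8661; θ_2 = 150.0067° (elbow-up)
β = atan2(-4.1960,1.2679) = -73.1868°; ψ = atan2(0.9998,4.2678) = 13.1845°
θ_1 = β − ψ = -86.3714°
θ_3 = φ − θ_1 − θ_2 = -93.6353° (wrapped to (-180°,180°])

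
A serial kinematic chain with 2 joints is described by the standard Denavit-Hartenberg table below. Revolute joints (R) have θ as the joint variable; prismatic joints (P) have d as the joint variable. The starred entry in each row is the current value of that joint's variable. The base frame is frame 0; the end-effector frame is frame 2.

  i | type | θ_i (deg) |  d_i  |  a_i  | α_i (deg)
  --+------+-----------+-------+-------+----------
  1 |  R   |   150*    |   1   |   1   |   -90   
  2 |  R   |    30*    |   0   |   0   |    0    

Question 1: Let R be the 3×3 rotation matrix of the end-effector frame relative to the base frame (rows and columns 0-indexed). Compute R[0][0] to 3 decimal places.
-0.750

End-effector x-axis (col 0 of R) = (-0.7500,0.4330,-0.5000)
R[0][0] = -0.7500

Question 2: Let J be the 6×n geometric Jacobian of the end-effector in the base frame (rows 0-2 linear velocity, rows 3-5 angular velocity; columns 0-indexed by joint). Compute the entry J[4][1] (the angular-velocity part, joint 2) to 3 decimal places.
axis z_1 = (-0.5000,-0.8660,0.0000); lever o_n−o_1 = (0.0000,0.0000,0.0000)
cross product → J_v[:, 1] = (-0.0000,0.0000,0.0000)
J_ω[:, 1] = z_1
entry J[4][1] = -0.8660

-0.866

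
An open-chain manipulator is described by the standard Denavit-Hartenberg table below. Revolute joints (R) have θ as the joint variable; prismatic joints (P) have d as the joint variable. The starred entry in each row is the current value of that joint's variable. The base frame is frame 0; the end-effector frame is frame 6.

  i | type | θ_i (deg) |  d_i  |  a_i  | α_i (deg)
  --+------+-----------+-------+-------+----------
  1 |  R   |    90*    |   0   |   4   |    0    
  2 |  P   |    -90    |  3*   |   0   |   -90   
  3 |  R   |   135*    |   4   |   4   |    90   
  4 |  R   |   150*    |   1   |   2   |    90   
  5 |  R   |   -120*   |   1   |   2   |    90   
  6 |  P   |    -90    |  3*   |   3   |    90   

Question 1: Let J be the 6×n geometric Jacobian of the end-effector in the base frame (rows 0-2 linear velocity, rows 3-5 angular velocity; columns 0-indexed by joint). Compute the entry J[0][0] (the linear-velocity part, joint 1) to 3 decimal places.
-5.469

axis z_0 = ẑ; lever o_n−o_0 = (-2.5569,5.4689,-0.6430)
cross product → J_v[:, 0] = (-5.4689,-2.5569,0.0000)
J_ω[:, 0] = z_0
entry J[0][0] = -5.4689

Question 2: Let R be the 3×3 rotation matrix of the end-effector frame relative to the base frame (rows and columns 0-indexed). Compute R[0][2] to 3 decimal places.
0.919

End-effector z-axis (col 2 of R) = (0.9186,0.2500,-0.3062)
R[0][2] = 0.9186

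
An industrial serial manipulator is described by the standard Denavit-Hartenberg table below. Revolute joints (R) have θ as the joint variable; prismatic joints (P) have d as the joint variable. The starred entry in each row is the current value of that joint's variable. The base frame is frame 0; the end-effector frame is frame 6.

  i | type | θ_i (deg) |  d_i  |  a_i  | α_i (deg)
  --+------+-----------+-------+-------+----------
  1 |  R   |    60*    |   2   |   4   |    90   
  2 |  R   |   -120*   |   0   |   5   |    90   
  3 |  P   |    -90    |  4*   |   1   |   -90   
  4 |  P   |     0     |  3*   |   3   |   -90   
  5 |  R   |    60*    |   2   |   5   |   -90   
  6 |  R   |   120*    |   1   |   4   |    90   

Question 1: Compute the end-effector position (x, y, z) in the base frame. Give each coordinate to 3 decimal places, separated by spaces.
-5.605 -0.440 0.487

after link 1: o_1 = (2.0000, 3.4641, 2.0000)
after link 2: o_2 = (0.7500, 1.2990, -2.3301)
after link 3: o_3 = (-1.8481, -1.2010, -0.3301)
after link 4: o_4 = (-5.1962, -1.0000, -2.9282)
after link 5: o_5 = (-5.4127, 3.6250, -0.1782)
after link 6: o_6 = (-5.6046, -0.4396, 0.4869)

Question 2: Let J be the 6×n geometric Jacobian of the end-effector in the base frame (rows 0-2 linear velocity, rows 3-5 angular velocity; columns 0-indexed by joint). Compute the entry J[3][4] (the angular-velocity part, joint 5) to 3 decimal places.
axis z_4 = (0.4330,0.7500,-0.5000); lever o_n−o_4 = (-0.4085,0.5604,3.4151)
cross product → J_v[:, 4] = (2.8415,-1.2745,0.5490)
J_ω[:, 4] = z_4
entry J[3][4] = 0.4330

0.433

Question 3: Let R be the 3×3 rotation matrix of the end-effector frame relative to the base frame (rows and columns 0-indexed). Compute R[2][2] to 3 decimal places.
End-effector z-axis (col 2 of R) = (-0.4040,0.1663,0.8995)
R[2][2] = 0.8995

0.900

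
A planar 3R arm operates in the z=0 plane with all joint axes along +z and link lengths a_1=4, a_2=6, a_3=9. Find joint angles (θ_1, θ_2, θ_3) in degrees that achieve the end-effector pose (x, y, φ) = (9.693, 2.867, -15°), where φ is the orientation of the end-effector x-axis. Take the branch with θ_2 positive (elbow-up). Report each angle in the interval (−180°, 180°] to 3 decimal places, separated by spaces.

0.006 119.998 -135.004

wrist centre = target − a_3·(cos φ, sin φ) = (0.9997, 5.1964)
cos θ_2 = (28.0016−4²−6²)/(2·4·6) = -0.5000; θ_2 = 119.9978° (elbow-up)
β = atan2(5.1964,0.9997) = 79.1106°; ψ = atan2(5.1963,1.0002) = 79.1047°
θ_1 = β − ψ = 0.0059°
θ_3 = φ − θ_1 − θ_2 = -135.0037° (wrapped to (-180°,180°])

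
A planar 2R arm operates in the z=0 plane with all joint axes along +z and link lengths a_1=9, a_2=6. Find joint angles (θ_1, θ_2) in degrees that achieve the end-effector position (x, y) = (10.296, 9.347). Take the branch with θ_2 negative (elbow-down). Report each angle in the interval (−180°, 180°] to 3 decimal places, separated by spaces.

cos θ_2 = (193.3740−9²−6²)/(2·9·6) = 0.7072; θ_2 = -44.9951° (elbow-down)
β = atan2(9.3470,10.2960) = 42.2341°; ψ = atan2(-4.2423,13.2430) = -17.7624°
θ_1 = β − ψ = 59.9965°

59.996 -44.995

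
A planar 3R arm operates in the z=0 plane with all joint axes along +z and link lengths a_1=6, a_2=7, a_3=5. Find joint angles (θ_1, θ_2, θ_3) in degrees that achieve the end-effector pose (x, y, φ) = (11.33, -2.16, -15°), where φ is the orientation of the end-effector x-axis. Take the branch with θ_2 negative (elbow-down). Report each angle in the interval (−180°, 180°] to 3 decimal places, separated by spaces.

wrist centre = target − a_3·(cos φ, sin φ) = (6.5004, -0.8659)
cos θ_2 = (43.0046−6²−7²)/(2·6·7) = -0.4999; θ_2 = -119.9964° (elbow-down)
β = atan2(-0.8659,6.5004) = -7.5876°; ψ = atan2(-6.0624,2.5004) = -67.5867°
θ_1 = β − ψ = 59.9991°
θ_3 = φ − θ_1 − θ_2 = 44.9973° (wrapped to (-180°,180°])

59.999 -119.996 44.997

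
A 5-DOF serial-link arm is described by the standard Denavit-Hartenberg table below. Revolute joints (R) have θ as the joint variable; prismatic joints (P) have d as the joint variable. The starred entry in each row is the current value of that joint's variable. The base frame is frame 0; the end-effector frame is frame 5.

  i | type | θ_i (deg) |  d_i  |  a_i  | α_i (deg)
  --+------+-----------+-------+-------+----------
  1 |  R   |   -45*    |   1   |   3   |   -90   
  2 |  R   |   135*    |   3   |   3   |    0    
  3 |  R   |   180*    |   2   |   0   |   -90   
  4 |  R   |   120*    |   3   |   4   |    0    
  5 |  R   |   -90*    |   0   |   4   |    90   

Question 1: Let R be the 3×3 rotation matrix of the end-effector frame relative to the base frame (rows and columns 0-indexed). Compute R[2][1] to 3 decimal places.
End-effector y-axis (col 1 of R) = (0.5000,-0.5000,-0.7071)
R[2][1] = -0.7071

-0.707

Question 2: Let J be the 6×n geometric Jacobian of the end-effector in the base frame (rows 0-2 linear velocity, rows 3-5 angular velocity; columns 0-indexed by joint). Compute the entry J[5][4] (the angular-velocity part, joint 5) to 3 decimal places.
-0.707

axis z_4 = (0.5000,-0.5000,-0.7071); lever o_n−o_4 = (0.3178,-3.1463,2.4495)
cross product → J_v[:, 4] = (-3.4495,-1.4495,-1.4142)
J_ω[:, 4] = z_4
entry J[5][4] = -0.7071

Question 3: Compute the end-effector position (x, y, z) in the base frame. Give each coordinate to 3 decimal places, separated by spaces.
after link 1: o_1 = (2.1213, -2.1213, 1.0000)
after link 2: o_2 = (2.7426, 1.5000, -1.1213)
after link 3: o_3 = (4.1569, 2.9142, -1.1213)
after link 4: o_4 = (2.2074, -0.0353, -4.6569)
after link 5: o_5 = (2.5252, -3.1815, -2.2074)

2.525 -3.182 -2.207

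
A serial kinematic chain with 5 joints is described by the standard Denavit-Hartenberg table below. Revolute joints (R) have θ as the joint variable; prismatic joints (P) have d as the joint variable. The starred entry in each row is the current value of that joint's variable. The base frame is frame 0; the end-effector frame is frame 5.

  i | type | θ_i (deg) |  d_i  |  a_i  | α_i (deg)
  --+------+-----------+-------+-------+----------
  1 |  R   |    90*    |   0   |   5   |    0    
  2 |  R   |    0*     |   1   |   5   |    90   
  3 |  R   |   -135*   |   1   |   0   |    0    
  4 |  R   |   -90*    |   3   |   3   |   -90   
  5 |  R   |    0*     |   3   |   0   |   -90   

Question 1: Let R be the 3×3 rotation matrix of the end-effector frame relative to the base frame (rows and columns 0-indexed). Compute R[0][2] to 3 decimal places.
End-effector z-axis (col 2 of R) = (-1.0000,-0.0000,-0.0000)
R[0][2] = -1.0000

-1.000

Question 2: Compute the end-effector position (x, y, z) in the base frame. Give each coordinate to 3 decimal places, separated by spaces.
4.000 5.757 1.000

after link 1: o_1 = (0.0000, 5.0000, 0.0000)
after link 2: o_2 = (0.0000, 10.0000, 1.0000)
after link 3: o_3 = (1.0000, 10.0000, 1.0000)
after link 4: o_4 = (4.0000, 7.8787, 3.1213)
after link 5: o_5 = (4.0000, 5.7574, 1.0000)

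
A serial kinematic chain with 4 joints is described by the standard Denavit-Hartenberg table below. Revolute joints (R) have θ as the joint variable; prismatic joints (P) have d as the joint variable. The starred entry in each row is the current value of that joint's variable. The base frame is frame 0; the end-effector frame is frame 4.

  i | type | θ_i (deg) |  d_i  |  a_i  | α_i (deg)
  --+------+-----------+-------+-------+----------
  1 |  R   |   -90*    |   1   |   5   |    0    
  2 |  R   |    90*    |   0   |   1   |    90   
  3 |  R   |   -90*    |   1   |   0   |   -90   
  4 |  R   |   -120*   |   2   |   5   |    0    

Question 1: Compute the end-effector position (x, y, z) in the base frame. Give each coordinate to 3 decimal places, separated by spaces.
after link 1: o_1 = (0.0000, -5.0000, 1.0000)
after link 2: o_2 = (1.0000, -5.0000, 1.0000)
after link 3: o_3 = (1.0000, -6.0000, 1.0000)
after link 4: o_4 = (3.0000, -10.3301, 3.5000)

3.000 -10.330 3.500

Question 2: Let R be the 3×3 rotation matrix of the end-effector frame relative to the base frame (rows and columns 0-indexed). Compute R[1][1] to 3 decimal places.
-0.500

End-effector y-axis (col 1 of R) = (0.0000,-0.5000,-0.8660)
R[1][1] = -0.5000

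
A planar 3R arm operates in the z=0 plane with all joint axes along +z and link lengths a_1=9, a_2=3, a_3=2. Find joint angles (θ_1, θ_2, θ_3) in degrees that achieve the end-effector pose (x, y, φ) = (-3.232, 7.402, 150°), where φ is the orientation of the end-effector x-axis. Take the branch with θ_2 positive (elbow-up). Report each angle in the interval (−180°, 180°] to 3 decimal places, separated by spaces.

wrist centre = target − a_3·(cos φ, sin φ) = (-1.4999, 6.4020)
cos θ_2 = (43.2355−9²−3²)/(2·9·3) = -0.8660; θ_2 = 149.9983° (elbow-up)
β = atan2(6.4020,-1.4999) = 103.1862°; ψ = atan2(1.5001,6.4020) = 13.1874°
θ_1 = β − ψ = 89.9988°
θ_3 = φ − θ_1 − θ_2 = -89.9971° (wrapped to (-180°,180°])

89.999 149.998 -89.997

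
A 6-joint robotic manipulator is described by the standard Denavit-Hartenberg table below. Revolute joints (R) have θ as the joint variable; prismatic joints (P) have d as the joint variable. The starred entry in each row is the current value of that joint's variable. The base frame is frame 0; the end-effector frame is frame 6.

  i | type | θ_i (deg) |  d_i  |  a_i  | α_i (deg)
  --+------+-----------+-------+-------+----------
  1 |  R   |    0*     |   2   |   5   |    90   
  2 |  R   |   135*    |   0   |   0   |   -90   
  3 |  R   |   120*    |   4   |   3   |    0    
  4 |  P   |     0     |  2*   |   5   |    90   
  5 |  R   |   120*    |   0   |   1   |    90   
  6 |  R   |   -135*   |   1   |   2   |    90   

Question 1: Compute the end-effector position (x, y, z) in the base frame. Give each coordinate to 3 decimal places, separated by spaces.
after link 1: o_1 = (5.0000, 0.0000, 2.0000)
after link 2: o_2 = (5.0000, 0.0000, 2.0000)
after link 3: o_3 = (3.2322, 2.5981, -1.8891)
after link 4: o_4 = (3.5858, 6.9282, -5.0711)
after link 5: o_5 = (2.7966, 6.4952, -5.5067)
after link 6: o_6 = (4.7313, 7.1505, -6.4164)

4.731 7.150 -6.416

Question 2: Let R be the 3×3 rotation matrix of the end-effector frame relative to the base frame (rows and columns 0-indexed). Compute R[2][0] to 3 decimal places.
-0.125

End-effector x-axis (col 0 of R) = (0.9910,-0.0474,-0.1250)
R[2][0] = -0.1250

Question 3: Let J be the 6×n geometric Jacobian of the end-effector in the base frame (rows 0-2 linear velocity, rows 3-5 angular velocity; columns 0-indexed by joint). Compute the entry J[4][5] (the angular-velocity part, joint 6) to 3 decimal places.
0.750

axis z_5 = (-0.0474,0.7500,-0.6597); lever o_n−o_5 = (1.9347,0.6553,-0.9097)
cross product → J_v[:, 5] = (-0.2500,-1.3195,-1.4821)
J_ω[:, 5] = z_5
entry J[4][5] = 0.7500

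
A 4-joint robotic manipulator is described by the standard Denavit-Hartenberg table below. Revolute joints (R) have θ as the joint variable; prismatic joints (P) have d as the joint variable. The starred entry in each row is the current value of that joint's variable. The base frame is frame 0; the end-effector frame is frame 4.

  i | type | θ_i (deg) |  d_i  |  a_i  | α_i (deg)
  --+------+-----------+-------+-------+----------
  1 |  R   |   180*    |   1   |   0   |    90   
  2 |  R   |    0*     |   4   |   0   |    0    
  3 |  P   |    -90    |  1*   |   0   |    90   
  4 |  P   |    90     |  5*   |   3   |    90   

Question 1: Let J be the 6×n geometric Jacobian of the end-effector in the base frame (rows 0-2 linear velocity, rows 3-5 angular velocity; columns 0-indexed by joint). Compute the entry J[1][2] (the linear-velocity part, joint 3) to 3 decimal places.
1.000

prismatic axis z_2 = (0.0000,1.0000,0.0000)
J_v[:, 2] = z_2; J_ω[:, 2] = (0,0,0)
entry J[1][2] = 1.0000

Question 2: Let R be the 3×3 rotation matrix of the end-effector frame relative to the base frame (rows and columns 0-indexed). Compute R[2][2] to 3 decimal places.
-1.000

End-effector z-axis (col 2 of R) = (0.0000,0.0000,-1.0000)
R[2][2] = -1.0000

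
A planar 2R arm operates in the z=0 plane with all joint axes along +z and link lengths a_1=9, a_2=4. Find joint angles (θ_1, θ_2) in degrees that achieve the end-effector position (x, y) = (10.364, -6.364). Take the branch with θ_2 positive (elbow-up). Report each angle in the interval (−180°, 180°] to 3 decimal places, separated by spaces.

cos θ_2 = (147.9130−9²−4²)/(2·9·4) = 0.7071; θ_2 = 44.9985° (elbow-up)
β = atan2(-6.3640,10.3640) = -31.5519°; ψ = atan2(2.8284,11.8285) = 13.4477°
θ_1 = β − ψ = -44.9996°

-45.000 44.999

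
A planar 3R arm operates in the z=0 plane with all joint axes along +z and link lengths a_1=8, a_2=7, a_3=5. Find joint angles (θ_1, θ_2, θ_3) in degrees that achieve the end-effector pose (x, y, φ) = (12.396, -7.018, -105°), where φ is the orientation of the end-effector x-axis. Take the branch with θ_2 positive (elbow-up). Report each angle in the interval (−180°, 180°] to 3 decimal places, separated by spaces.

wrist centre = target − a_3·(cos φ, sin φ) = (13.6901, -2.1884)
cos θ_2 = (192.2077−8²−7²)/(2·8·7) = 0.7072; θ_2 = 44.9915° (elbow-up)
β = atan2(-2.1884,13.6901) = -9.0819°; ψ = atan2(4.9490,12.9505) = 20.9143°
θ_1 = β − ψ = -29.9962°
θ_3 = φ − θ_1 − θ_2 = -119.9953° (wrapped to (-180°,180°])

-29.996 44.992 -119.995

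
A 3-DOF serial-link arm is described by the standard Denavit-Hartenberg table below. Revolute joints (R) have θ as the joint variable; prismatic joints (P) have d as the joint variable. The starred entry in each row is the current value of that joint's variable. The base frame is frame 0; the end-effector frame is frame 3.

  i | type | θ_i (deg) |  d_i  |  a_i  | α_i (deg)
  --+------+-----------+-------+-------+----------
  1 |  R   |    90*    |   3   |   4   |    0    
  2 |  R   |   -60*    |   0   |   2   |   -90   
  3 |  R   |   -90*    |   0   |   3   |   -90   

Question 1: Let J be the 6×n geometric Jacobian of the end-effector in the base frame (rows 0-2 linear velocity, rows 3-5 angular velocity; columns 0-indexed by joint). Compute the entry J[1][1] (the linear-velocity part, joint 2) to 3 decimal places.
axis z_1 = (0.0000,0.0000,1.0000); lever o_n−o_1 = (1.7321,1.0000,3.0000)
cross product → J_v[:, 1] = (-1.0000,1.7321,0.0000)
J_ω[:, 1] = z_1
entry J[1][1] = 1.7321

1.732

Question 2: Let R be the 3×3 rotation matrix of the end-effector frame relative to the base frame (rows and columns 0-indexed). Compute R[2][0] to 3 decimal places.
1.000

End-effector x-axis (col 0 of R) = (0.0000,-0.0000,1.0000)
R[2][0] = 1.0000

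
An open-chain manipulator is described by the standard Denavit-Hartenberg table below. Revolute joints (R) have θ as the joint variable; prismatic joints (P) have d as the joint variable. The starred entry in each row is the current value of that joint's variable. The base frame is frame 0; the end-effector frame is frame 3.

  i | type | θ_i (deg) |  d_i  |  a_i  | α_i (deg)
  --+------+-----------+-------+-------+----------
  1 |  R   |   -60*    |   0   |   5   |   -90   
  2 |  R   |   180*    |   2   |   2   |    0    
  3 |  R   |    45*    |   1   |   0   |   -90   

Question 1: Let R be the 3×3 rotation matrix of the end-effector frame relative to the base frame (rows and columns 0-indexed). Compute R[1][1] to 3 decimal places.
End-effector y-axis (col 1 of R) = (-0.8660,-0.5000,-0.0000)
R[1][1] = -0.5000

-0.500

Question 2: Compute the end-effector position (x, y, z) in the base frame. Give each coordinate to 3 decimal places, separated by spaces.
after link 1: o_1 = (2.5000, -4.3301, 0.0000)
after link 2: o_2 = (3.2321, -1.5981, -0.0000)
after link 3: o_3 = (4.0981, -1.0981, -0.0000)

4.098 -1.098 -0.000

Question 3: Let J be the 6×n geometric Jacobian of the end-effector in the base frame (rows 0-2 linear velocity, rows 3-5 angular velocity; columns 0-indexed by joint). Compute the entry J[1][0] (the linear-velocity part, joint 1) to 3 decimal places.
4.098

axis z_0 = ẑ; lever o_n−o_0 = (4.0981,-1.0981,-0.0000)
cross product → J_v[:, 0] = (1.0981,4.0981,-0.0000)
J_ω[:, 0] = z_0
entry J[1][0] = 4.0981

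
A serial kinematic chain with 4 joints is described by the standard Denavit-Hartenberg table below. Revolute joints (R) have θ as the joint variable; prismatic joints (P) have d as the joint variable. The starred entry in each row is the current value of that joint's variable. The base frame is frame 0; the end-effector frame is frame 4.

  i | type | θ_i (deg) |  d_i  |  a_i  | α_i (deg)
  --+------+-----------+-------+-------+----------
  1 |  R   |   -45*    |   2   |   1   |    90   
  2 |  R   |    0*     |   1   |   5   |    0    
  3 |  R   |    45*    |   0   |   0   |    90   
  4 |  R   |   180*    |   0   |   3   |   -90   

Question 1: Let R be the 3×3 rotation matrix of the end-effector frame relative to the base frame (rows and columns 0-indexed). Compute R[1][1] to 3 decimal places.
0.500

End-effector y-axis (col 1 of R) = (-0.5000,0.5000,0.7071)
R[1][1] = 0.5000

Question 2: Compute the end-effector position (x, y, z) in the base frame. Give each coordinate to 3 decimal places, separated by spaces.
after link 1: o_1 = (0.7071, -0.7071, 2.0000)
after link 2: o_2 = (3.5355, -4.9497, 2.0000)
after link 3: o_3 = (3.5355, -4.9497, 2.0000)
after link 4: o_4 = (2.0355, -3.4497, -0.1213)

2.036 -3.450 -0.121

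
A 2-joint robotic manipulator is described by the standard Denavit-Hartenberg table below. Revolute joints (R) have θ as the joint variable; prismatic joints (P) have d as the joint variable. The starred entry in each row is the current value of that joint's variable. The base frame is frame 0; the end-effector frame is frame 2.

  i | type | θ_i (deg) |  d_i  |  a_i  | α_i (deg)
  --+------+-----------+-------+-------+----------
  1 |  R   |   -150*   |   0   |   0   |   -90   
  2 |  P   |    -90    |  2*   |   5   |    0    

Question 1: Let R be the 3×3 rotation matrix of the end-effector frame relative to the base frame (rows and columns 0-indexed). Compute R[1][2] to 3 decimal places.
-0.866

End-effector z-axis (col 2 of R) = (0.5000,-0.8660,0.0000)
R[1][2] = -0.8660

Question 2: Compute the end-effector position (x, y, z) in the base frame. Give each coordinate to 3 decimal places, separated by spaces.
after link 1: o_1 = (0.0000, 0.0000, 0.0000)
after link 2: o_2 = (1.0000, -1.7321, 5.0000)

1.000 -1.732 5.000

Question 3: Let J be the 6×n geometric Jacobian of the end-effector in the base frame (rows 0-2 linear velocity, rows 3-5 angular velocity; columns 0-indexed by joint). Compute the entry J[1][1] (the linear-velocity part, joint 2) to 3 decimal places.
-0.866

prismatic axis z_1 = (0.5000,-0.8660,0.0000)
J_v[:, 1] = z_1; J_ω[:, 1] = (0,0,0)
entry J[1][1] = -0.8660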